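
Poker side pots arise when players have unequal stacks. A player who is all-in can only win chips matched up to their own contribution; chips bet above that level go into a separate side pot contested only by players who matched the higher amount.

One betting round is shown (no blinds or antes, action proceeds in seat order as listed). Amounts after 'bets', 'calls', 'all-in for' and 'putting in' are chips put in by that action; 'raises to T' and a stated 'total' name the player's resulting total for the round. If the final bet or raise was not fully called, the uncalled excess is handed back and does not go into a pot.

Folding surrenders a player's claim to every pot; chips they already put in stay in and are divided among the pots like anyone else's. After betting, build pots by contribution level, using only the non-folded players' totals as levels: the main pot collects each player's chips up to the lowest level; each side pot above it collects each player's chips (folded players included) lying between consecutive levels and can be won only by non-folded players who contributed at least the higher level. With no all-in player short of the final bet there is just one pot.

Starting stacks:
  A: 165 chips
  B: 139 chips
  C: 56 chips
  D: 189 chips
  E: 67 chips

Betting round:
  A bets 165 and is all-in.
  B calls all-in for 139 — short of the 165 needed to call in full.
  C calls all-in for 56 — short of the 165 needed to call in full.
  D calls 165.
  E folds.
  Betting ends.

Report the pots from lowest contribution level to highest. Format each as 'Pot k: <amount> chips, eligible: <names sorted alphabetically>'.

Pot 1: 224 chips, eligible: A, B, C, D
Pot 2: 249 chips, eligible: A, B, D
Pot 3: 52 chips, eligible: A, D

Derivation:
Contributions: A=165, B=139, C=56, D=165
Folded: E
Pot levels (distinct totals of non-folded players): 56, 139, 165
Layer 1-56: 56 each from A, B, C, D = 56*4 = 224 chips; eligible A, B, C, D
Layer 57-139: 83 each from A, B, D = 83*3 = 249 chips; eligible A, B, D
Layer 140-165: 26 each from A, D = 26*2 = 52 chips; eligible A, D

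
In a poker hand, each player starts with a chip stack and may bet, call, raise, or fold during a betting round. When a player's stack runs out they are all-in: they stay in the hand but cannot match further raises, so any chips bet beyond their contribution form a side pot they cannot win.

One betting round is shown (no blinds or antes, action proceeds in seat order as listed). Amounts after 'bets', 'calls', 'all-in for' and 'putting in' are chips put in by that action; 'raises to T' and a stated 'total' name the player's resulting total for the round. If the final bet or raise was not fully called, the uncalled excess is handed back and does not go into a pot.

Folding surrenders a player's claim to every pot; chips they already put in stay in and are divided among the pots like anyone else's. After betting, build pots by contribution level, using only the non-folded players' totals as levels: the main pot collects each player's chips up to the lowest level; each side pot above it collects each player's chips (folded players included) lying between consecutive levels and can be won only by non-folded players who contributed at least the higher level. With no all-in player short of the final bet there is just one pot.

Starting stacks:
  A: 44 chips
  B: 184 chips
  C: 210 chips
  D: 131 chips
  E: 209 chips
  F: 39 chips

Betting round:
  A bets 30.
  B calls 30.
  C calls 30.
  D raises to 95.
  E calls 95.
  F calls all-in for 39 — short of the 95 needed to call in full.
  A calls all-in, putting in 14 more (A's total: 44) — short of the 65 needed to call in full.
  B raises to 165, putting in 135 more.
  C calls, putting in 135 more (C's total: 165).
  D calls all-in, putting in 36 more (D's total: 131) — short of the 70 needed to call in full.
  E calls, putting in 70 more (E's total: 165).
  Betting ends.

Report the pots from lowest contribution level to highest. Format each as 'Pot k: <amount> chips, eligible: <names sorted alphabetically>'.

Pot 1: 234 chips, eligible: A, B, C, D, E, F
Pot 2: 25 chips, eligible: A, B, C, D, E
Pot 3: 348 chips, eligible: B, C, D, E
Pot 4: 102 chips, eligible: B, C, E

Derivation:
Contributions: A=44, B=165, C=165, D=131, E=165, F=39
Pot levels (distinct totals of non-folded players): 39, 44, 131, 165
Layer 1-39: 39 each from A, B, C, D, E, F = 39*6 = 234 chips; eligible A, B, C, D, E, F
Layer 40-44: 5 each from A, B, C, D, E = 5*5 = 25 chips; eligible A, B, C, D, E
Layer 45-131: 87 each from B, C, D, E = 87*4 = 348 chips; eligible B, C, D, E
Layer 132-165: 34 each from B, C, E = 34*3 = 102 chips; eligible B, C, E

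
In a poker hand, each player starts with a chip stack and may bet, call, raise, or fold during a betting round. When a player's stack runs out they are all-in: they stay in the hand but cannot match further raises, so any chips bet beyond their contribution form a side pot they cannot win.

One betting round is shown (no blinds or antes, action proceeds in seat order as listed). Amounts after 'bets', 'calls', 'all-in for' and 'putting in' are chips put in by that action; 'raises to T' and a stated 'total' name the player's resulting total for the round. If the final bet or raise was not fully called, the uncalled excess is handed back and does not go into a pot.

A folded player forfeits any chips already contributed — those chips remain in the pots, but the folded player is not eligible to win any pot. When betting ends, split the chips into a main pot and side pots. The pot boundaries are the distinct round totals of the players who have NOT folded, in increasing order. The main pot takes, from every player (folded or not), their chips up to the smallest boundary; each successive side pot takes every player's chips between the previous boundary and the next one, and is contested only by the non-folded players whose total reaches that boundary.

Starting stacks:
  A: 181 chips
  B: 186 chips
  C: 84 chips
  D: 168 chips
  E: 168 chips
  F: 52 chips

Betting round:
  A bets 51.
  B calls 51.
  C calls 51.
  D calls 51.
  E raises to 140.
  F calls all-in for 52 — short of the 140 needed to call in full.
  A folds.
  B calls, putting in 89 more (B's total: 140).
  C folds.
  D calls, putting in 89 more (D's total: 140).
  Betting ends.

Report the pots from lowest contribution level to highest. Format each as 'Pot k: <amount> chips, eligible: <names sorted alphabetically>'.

Contributions: A=51, B=140, C=51, D=140, E=140, F=52
Folded: A, C
Pot levels (distinct totals of non-folded players): 52, 140
Layer 1-52: A 51 + B 52 + C 51 + D 52 + E 52 + F 52 = 310 chips; eligible B, D, E, F
Layer 53-140: 88 each from B, D, E = 88*3 = 264 chips; eligible B, D, E

Pot 1: 310 chips, eligible: B, D, E, F
Pot 2: 264 chips, eligible: B, D, E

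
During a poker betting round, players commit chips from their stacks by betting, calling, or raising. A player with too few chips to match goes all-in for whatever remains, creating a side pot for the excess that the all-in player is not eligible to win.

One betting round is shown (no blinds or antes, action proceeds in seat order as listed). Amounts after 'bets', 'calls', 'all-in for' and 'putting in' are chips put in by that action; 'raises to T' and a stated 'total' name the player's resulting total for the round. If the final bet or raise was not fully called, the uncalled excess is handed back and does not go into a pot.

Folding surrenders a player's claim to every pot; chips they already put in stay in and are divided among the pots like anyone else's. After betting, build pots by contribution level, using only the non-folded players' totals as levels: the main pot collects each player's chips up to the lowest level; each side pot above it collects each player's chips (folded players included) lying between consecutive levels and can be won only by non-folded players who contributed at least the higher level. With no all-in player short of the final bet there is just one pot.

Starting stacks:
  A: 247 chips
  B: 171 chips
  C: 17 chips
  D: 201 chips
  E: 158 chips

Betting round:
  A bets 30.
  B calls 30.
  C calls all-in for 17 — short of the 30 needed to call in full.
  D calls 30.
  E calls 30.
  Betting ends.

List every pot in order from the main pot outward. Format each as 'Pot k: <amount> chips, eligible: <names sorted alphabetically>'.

Contributions: A=30, B=30, C=17, D=30, E=30
Pot levels (distinct totals of non-folded players): 17, 30
Layer 1-17: 17 each from A, B, C, D, E = 17*5 = 85 chips; eligible A, B, C, D, E
Layer 18-30: 13 each from A, B, D, E = 13*4 = 52 chips; eligible A, B, D, E

Pot 1: 85 chips, eligible: A, B, C, D, E
Pot 2: 52 chips, eligible: A, B, D, E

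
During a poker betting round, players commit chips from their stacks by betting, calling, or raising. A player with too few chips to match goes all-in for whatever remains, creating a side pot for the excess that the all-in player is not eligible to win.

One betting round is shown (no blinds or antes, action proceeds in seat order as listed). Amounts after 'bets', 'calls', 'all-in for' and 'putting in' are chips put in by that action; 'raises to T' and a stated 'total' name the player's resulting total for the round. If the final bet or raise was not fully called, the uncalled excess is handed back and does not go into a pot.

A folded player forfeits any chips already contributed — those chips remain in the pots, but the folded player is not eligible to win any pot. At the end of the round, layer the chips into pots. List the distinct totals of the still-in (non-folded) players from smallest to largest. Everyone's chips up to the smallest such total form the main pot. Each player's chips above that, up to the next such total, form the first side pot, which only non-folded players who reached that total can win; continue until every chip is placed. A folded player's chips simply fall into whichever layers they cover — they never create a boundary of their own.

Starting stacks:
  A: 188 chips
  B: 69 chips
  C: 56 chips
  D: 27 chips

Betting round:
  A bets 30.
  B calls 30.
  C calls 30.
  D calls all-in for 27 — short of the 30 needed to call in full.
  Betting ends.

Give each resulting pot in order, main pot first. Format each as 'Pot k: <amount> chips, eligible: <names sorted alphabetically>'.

Pot 1: 108 chips, eligible: A, B, C, D
Pot 2: 9 chips, eligible: A, B, C

Derivation:
Contributions: A=30, B=30, C=30, D=27
Pot levels (distinct totals of non-folded players): 27, 30
Layer 1-27: 27 each from A, B, C, D = 27*4 = 108 chips; eligible A, B, C, D
Layer 28-30: 3 each from A, B, C = 3*3 = 9 chips; eligible A, B, C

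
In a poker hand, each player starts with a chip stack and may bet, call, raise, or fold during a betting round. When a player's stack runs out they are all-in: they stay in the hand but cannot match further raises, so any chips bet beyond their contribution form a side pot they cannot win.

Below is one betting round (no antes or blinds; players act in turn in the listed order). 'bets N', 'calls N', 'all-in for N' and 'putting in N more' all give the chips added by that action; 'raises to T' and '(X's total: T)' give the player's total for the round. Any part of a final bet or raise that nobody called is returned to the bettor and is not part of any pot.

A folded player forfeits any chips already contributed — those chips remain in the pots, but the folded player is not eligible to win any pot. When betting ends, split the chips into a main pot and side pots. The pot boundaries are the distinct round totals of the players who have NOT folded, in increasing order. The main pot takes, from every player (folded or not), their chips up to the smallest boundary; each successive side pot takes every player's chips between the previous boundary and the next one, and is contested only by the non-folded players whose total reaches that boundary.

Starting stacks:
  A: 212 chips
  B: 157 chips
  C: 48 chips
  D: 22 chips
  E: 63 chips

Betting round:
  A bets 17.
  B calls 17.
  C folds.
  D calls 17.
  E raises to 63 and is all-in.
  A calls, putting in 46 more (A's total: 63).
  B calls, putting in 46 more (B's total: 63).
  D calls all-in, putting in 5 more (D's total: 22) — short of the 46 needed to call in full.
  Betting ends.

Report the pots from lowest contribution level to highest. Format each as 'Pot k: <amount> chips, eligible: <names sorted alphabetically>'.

Pot 1: 88 chips, eligible: A, B, D, E
Pot 2: 123 chips, eligible: A, B, E

Derivation:
Contributions: A=63, B=63, D=22, E=63
Folded: C
Pot levels (distinct totals of non-folded players): 22, 63
Layer 1-22: 22 each from A, B, D, E = 22*4 = 88 chips; eligible A, B, D, E
Layer 23-63: 41 each from A, B, E = 41*3 = 123 chips; eligible A, B, E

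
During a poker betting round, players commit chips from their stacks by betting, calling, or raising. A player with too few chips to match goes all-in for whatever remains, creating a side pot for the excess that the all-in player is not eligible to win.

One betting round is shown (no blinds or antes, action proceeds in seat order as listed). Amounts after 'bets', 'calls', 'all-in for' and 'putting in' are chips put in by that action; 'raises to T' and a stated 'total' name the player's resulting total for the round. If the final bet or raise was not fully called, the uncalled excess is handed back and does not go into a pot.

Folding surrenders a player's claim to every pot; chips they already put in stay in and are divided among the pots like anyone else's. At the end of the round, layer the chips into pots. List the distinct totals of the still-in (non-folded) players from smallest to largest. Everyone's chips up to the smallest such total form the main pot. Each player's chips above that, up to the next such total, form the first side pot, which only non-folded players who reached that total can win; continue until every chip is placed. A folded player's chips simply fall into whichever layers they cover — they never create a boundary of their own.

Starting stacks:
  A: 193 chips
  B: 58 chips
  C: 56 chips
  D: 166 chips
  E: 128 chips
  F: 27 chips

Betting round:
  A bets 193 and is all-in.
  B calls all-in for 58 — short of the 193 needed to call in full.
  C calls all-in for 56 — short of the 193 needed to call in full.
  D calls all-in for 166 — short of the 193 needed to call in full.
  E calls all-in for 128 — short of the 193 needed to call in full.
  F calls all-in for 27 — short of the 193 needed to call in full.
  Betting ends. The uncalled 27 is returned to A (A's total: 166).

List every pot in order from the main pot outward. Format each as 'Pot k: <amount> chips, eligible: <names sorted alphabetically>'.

Pot 1: 162 chips, eligible: A, B, C, D, E, F
Pot 2: 145 chips, eligible: A, B, C, D, E
Pot 3: 8 chips, eligible: A, B, D, E
Pot 4: 210 chips, eligible: A, D, E
Pot 5: 76 chips, eligible: A, D

Derivation:
Contributions (after 27 returned to A): A=166, B=58, C=56, D=166, E=128, F=27
Pot levels (distinct totals of non-folded players): 27, 56, 58, 128, 166
Layer 1-27: 27 each from A, B, C, D, E, F = 27*6 = 162 chips; eligible A, B, C, D, E, F
Layer 28-56: 29 each from A, B, C, D, E = 29*5 = 145 chips; eligible A, B, C, D, E
Layer 57-58: 2 each from A, B, D, E = 2*4 = 8 chips; eligible A, B, D, E
Layer 59-128: 70 each from A, D, E = 70*3 = 210 chips; eligible A, D, E
Layer 129-166: 38 each from A, D = 38*2 = 76 chips; eligible A, D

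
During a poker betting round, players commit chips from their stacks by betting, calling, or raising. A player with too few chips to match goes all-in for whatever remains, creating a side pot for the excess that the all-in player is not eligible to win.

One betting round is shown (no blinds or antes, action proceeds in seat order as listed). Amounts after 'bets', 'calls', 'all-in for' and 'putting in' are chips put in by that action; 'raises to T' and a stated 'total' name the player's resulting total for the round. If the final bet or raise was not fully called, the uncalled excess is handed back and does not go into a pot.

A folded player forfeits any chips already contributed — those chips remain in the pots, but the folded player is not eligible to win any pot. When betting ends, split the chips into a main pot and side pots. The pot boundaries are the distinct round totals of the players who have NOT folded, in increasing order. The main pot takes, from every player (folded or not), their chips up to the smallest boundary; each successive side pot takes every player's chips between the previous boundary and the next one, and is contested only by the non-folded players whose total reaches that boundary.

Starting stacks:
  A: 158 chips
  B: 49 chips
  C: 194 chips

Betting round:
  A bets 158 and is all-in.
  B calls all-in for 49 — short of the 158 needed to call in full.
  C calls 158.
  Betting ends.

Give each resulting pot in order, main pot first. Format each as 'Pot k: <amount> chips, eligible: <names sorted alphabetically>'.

Pot 1: 147 chips, eligible: A, B, C
Pot 2: 218 chips, eligible: A, C

Derivation:
Contributions: A=158, B=49, C=158
Pot levels (distinct totals of non-folded players): 49, 158
Layer 1-49: 49 each from A, B, C = 49*3 = 147 chips; eligible A, B, C
Layer 50-158: 109 each from A, C = 109*2 = 218 chips; eligible A, C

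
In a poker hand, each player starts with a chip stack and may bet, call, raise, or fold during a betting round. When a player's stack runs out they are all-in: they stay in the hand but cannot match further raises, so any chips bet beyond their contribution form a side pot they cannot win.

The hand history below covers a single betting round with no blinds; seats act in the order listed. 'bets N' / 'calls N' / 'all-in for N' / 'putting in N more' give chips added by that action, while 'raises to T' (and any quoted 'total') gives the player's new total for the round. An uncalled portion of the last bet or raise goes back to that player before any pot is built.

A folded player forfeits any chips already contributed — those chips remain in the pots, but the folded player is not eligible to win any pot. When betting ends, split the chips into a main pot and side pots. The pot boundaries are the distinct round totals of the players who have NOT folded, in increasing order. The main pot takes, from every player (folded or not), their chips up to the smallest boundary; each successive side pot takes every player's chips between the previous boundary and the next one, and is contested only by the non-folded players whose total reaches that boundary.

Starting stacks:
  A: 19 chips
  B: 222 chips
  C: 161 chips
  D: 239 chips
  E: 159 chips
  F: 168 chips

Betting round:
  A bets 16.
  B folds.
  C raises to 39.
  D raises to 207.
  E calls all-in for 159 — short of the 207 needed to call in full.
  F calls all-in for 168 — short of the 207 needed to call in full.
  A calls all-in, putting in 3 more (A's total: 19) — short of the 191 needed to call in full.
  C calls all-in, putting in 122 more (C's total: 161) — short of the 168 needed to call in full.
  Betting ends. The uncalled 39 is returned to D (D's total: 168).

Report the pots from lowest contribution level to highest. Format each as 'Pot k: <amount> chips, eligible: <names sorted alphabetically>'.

Contributions (after 39 returned to D): A=19, C=161, D=168, E=159, F=168
Folded: B
Pot levels (distinct totals of non-folded players): 19, 159, 161, 168
Layer 1-19: 19 each from A, C, D, E, F = 19*5 = 95 chips; eligible A, C, D, E, F
Layer 20-159: 140 each from C, D, E, F = 140*4 = 560 chips; eligible C, D, E, F
Layer 160-161: 2 each from C, D, F = 2*3 = 6 chips; eligible C, D, F
Layer 162-168: 7 each from D, F = 7*2 = 14 chips; eligible D, F

Pot 1: 95 chips, eligible: A, C, D, E, F
Pot 2: 560 chips, eligible: C, D, E, F
Pot 3: 6 chips, eligible: C, D, F
Pot 4: 14 chips, eligible: D, F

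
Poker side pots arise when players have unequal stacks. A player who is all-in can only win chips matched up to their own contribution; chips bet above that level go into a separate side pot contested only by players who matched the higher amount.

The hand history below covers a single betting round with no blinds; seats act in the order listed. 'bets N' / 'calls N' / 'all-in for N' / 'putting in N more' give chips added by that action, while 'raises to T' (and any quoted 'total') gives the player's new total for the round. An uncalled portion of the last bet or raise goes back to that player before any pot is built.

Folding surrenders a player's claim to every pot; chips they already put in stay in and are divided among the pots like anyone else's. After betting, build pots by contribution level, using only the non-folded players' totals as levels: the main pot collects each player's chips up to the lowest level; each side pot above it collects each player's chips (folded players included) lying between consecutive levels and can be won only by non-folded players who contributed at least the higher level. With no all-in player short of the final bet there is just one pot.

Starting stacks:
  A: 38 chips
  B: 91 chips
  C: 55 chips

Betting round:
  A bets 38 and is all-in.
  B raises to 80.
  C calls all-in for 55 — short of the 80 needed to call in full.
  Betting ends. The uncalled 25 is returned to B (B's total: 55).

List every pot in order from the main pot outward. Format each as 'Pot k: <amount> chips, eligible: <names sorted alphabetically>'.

Pot 1: 114 chips, eligible: A, B, C
Pot 2: 34 chips, eligible: B, C

Derivation:
Contributions (after 25 returned to B): A=38, B=55, C=55
Pot levels (distinct totals of non-folded players): 38, 55
Layer 1-38: 38 each from A, B, C = 38*3 = 114 chips; eligible A, B, C
Layer 39-55: 17 each from B, C = 17*2 = 34 chips; eligible B, C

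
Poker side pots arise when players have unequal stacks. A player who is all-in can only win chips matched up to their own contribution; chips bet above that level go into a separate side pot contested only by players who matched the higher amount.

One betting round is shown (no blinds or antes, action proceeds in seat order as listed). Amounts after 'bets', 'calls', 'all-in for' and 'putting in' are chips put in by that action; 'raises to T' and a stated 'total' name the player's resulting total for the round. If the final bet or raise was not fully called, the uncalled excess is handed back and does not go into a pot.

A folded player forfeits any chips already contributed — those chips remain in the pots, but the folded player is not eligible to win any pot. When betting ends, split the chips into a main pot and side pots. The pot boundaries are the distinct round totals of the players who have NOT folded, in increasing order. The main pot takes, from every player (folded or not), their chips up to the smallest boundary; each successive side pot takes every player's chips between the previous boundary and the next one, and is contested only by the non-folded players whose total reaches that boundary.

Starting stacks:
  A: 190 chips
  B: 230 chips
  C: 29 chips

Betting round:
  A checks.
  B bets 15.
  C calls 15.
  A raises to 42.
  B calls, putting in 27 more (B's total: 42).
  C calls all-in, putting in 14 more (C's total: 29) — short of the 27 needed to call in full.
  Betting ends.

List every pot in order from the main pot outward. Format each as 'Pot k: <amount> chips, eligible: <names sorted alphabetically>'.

Contributions: A=42, B=42, C=29
Pot levels (distinct totals of non-folded players): 29, 42
Layer 1-29: 29 each from A, B, C = 29*3 = 87 chips; eligible A, B, C
Layer 30-42: 13 each from A, B = 13*2 = 26 chips; eligible A, B

Pot 1: 87 chips, eligible: A, B, C
Pot 2: 26 chips, eligible: A, B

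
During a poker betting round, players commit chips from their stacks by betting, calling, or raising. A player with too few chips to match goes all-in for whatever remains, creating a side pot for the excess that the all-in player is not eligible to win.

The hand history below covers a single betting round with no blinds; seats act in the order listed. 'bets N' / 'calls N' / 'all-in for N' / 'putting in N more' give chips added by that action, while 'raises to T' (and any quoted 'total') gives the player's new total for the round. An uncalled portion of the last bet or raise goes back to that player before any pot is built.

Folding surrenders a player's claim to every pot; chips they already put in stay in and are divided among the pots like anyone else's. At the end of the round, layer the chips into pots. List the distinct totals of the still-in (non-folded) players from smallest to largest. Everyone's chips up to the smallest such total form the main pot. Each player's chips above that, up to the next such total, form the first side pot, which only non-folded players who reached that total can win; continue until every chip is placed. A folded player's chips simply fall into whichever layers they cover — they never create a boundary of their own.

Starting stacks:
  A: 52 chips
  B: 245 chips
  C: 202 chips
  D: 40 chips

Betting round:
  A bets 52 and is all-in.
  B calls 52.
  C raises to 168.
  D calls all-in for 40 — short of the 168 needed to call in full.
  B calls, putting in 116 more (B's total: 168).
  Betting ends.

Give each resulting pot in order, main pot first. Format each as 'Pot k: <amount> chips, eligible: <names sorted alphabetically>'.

Contributions: A=52, B=168, C=168, D=40
Pot levels (distinct totals of non-folded players): 40, 52, 168
Layer 1-40: 40 each from A, B, C, D = 40*4 = 160 chips; eligible A, B, C, D
Layer 41-52: 12 each from A, B, C = 12*3 = 36 chips; eligible A, B, C
Layer 53-168: 116 each from B, C = 116*2 = 232 chips; eligible B, C

Pot 1: 160 chips, eligible: A, B, C, D
Pot 2: 36 chips, eligible: A, B, C
Pot 3: 232 chips, eligible: B, C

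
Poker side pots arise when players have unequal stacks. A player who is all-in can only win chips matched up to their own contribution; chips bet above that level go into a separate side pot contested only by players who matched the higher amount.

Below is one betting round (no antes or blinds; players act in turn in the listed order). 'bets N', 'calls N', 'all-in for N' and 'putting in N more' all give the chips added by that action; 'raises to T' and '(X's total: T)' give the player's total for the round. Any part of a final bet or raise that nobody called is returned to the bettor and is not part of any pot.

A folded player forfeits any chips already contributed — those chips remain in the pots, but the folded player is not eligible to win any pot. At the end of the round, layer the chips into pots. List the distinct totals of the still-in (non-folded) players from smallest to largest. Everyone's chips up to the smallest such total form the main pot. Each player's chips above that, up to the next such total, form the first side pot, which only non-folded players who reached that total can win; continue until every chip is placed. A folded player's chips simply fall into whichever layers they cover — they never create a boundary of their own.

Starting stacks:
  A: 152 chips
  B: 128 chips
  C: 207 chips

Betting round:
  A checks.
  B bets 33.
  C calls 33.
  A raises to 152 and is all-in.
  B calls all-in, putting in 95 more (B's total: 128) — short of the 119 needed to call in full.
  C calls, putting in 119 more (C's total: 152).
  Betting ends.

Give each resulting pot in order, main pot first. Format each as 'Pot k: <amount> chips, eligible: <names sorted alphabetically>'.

Contributions: A=152, B=128, C=152
Pot levels (distinct totals of non-folded players): 128, 152
Layer 1-128: 128 each from A, B, C = 128*3 = 384 chips; eligible A, B, C
Layer 129-152: 24 each from A, C = 24*2 = 48 chips; eligible A, C

Pot 1: 384 chips, eligible: A, B, C
Pot 2: 48 chips, eligible: A, C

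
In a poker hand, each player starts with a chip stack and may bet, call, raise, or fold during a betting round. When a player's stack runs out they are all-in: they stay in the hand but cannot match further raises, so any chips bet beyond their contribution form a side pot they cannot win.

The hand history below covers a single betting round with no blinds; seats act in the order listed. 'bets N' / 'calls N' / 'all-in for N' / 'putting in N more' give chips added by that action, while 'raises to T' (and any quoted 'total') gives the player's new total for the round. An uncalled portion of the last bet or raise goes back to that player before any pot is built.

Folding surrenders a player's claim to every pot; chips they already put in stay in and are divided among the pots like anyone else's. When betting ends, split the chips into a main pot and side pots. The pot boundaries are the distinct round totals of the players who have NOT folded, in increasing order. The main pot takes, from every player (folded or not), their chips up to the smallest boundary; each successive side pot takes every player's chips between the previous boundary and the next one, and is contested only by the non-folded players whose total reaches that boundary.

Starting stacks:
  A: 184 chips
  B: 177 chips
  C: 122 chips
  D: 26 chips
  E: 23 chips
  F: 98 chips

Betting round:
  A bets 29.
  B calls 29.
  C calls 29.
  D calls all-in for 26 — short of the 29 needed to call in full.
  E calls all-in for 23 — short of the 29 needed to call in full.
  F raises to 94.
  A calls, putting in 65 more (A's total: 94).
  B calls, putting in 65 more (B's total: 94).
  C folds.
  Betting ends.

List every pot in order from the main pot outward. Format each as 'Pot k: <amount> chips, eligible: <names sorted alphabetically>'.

Pot 1: 138 chips, eligible: A, B, D, E, F
Pot 2: 15 chips, eligible: A, B, D, F
Pot 3: 207 chips, eligible: A, B, F

Derivation:
Contributions: A=94, B=94, C=29, D=26, E=23, F=94
Folded: C
Pot levels (distinct totals of non-folded players): 23, 26, 94
Layer 1-23: 23 each from A, B, C, D, E, F = 23*6 = 138 chips; eligible A, B, D, E, F
Layer 24-26: 3 each from A, B, C, D, F = 3*5 = 15 chips; eligible A, B, D, F
Layer 27-94: A 68 + B 68 + C 3 + F 68 = 207 chips; eligible A, B, F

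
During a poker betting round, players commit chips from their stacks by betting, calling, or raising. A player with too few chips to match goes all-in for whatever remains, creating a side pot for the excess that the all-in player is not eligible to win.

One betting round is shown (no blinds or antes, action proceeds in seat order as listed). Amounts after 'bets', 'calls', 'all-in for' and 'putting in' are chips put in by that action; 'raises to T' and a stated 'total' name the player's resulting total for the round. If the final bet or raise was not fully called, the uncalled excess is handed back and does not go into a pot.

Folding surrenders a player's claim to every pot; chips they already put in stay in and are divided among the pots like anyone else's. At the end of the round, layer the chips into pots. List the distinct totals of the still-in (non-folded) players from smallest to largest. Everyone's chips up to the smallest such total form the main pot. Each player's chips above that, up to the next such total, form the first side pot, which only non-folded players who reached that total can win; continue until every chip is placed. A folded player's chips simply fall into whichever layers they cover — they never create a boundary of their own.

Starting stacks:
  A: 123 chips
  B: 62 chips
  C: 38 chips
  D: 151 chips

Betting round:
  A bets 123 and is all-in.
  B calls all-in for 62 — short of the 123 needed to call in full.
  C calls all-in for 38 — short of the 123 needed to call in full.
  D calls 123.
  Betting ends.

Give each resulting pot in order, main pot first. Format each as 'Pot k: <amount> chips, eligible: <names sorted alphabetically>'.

Pot 1: 152 chips, eligible: A, B, C, D
Pot 2: 72 chips, eligible: A, B, D
Pot 3: 122 chips, eligible: A, D

Derivation:
Contributions: A=123, B=62, C=38, D=123
Pot levels (distinct totals of non-folded players): 38, 62, 123
Layer 1-38: 38 each from A, B, C, D = 38*4 = 152 chips; eligible A, B, C, D
Layer 39-62: 24 each from A, B, D = 24*3 = 72 chips; eligible A, B, D
Layer 63-123: 61 each from A, D = 61*2 = 122 chips; eligible A, D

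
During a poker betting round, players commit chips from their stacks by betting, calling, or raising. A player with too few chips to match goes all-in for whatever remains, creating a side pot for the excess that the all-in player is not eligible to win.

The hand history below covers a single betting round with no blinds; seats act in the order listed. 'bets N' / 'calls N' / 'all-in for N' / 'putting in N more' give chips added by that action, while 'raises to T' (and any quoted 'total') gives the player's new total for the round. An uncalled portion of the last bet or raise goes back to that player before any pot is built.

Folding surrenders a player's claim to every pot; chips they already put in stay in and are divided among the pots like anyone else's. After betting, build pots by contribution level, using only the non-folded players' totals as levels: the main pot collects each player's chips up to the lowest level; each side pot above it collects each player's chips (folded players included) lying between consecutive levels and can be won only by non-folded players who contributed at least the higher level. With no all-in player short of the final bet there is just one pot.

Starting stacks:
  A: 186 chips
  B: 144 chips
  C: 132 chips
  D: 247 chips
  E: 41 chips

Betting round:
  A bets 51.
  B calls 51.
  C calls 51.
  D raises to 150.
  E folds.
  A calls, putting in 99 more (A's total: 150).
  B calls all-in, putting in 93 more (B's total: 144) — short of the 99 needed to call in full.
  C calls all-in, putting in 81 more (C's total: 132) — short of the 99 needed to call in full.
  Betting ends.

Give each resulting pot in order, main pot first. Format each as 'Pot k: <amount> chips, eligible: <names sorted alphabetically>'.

Pot 1: 528 chips, eligible: A, B, C, D
Pot 2: 36 chips, eligible: A, B, D
Pot 3: 12 chips, eligible: A, D

Derivation:
Contributions: A=150, B=144, C=132, D=150
Folded: E
Pot levels (distinct totals of non-folded players): 132, 144, 150
Layer 1-132: 132 each from A, B, C, D = 132*4 = 528 chips; eligible A, B, C, D
Layer 133-144: 12 each from A, B, D = 12*3 = 36 chips; eligible A, B, D
Layer 145-150: 6 each from A, D = 6*2 = 12 chips; eligible A, D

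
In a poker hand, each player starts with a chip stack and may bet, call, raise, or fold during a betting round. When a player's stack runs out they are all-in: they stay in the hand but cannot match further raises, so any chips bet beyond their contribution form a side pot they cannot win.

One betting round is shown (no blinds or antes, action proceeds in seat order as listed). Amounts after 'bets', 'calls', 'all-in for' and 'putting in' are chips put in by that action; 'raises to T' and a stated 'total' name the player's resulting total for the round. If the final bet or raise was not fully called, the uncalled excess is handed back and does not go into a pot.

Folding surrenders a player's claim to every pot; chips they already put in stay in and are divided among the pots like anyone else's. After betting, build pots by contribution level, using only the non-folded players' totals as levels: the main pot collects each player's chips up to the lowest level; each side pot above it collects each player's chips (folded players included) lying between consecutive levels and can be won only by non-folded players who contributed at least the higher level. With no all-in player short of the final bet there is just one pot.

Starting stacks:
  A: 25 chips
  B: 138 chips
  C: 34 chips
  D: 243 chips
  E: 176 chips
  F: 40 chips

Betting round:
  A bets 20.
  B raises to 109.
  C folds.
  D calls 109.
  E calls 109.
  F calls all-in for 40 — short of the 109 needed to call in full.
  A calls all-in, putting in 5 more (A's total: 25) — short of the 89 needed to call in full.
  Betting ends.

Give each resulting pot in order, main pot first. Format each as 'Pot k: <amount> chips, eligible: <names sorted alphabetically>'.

Contributions: A=25, B=109, D=109, E=109, F=40
Folded: C
Pot levels (distinct totals of non-folded players): 25, 40, 109
Layer 1-25: 25 each from A, B, D, E, F = 25*5 = 125 chips; eligible A, B, D, E, F
Layer 26-40: 15 each from B, D, E, F = 15*4 = 60 chips; eligible B, D, E, F
Layer 41-109: 69 each from B, D, E = 69*3 = 207 chips; eligible B, D, E

Pot 1: 125 chips, eligible: A, B, D, E, F
Pot 2: 60 chips, eligible: B, D, E, F
Pot 3: 207 chips, eligible: B, D, E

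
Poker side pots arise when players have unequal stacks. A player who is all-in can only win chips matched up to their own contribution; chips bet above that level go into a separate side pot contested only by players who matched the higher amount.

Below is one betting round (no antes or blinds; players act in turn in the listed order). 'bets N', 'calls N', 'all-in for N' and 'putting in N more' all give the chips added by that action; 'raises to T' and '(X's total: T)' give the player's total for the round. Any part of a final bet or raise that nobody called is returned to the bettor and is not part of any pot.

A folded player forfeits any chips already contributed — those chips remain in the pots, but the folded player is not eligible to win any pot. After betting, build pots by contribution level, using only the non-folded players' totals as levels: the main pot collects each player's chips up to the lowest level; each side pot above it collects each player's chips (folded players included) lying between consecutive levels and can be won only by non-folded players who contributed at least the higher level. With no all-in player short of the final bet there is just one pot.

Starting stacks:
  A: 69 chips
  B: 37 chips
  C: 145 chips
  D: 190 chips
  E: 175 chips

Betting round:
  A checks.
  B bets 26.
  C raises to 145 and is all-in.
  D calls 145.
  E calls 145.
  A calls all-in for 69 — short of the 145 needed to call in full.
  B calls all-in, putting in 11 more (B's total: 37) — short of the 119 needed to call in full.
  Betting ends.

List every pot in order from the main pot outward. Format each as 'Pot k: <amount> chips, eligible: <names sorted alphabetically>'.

Pot 1: 185 chips, eligible: A, B, C, D, E
Pot 2: 128 chips, eligible: A, C, D, E
Pot 3: 228 chips, eligible: C, D, E

Derivation:
Contributions: A=69, B=37, C=145, D=145, E=145
Pot levels (distinct totals of non-folded players): 37, 69, 145
Layer 1-37: 37 each from A, B, C, D, E = 37*5 = 185 chips; eligible A, B, C, D, E
Layer 38-69: 32 each from A, C, D, E = 32*4 = 128 chips; eligible A, C, D, E
Layer 70-145: 76 each from C, D, E = 76*3 = 228 chips; eligible C, D, E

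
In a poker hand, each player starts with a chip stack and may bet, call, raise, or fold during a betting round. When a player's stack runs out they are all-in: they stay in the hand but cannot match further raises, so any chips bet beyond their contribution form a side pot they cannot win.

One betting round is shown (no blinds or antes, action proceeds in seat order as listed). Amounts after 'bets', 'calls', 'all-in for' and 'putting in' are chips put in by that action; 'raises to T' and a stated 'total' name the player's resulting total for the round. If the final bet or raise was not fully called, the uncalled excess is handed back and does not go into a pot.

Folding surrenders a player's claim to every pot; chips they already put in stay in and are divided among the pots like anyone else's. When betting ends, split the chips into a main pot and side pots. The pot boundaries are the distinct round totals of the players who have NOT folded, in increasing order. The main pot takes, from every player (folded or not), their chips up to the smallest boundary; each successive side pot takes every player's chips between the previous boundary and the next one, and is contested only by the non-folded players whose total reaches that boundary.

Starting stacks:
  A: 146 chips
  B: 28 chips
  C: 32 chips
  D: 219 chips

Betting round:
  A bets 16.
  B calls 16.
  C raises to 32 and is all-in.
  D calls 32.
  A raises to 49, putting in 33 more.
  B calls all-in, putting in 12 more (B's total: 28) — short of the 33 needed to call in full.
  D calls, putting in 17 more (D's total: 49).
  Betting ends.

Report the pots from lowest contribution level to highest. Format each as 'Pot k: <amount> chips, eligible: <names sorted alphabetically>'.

Contributions: A=49, B=28, C=32, D=49
Pot levels (distinct totals of non-folded players): 28, 32, 49
Layer 1-28: 28 each from A, B, C, D = 28*4 = 112 chips; eligible A, B, C, D
Layer 29-32: 4 each from A, C, D = 4*3 = 12 chips; eligible A, C, D
Layer 33-49: 17 each from A, D = 17*2 = 34 chips; eligible A, D

Pot 1: 112 chips, eligible: A, B, C, D
Pot 2: 12 chips, eligible: A, C, D
Pot 3: 34 chips, eligible: A, D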